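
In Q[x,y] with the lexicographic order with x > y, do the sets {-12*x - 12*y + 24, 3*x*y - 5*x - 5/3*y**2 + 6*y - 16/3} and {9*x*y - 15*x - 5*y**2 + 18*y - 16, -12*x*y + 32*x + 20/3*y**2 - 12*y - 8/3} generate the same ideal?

Two ideals are equal iff their reduced Gröbner bases coincide (the reduced basis is unique for a fixed ordering).
Buchberger on the first generating set:
f_1 = -12*x - 12*y + 24, LT = x.
f_2 = 3*x*y - 5*x - 5/3*y**2 + 6*y - 16/3, LT = x*y.

S(f_1,f_2): lcm = x*y. S = 5/3*x + 14/9*y**2 - 4*y + 16/9.
  leading term x: subtract (-5/36)·f_1 from 5/3*x + 14/9*y**2 - 4*y + 16/9 → 14/9*y**2 - 17/3*y + 46/9
  leading term y**2: no divisor's leading term divides it; move 14/9*y**2 to the remainder.
  leading term y: no divisor's leading term divides it; move -17/3*y to the remainder.
  leading term 1: no divisor's leading term divides it; move 46/9 to the remainder.
  remainder 14/9*y**2 - 17/3*y + 46/9 ≠ 0; add g_3 = 14/9*y**2 - 17/3*y + 46/9 to the basis.

The other S-polynomials (S(f_1,g_3), S(f_2,g_3)) all reduce to 0 modulo the current basis, so we have a Gröbner basis.
Inter-reduce: drop elements whose leading term is divisible by another's, tail-reduce, and make monic.
Reduced Gröbner basis: {x + y - 2, y**2 - 51/14*y + 23/7}.

Buchberger on the second generating set:
h_1 = 9*x*y - 15*x - 5*y**2 + 18*y - 16, LT = x*y.
h_2 = -12*x*y + 32*x + 20/3*y**2 - 12*y - 8/3, LT = x*y.

S(h_1,h_2): lcm = x*y. S = x + y - 2.
  leading term x: no divisor's leading term divides it; move x to the remainder.
  leading term y: no divisor's leading term divides it; move y to the remainder.
  leading term 1: no divisor's leading term divides it; move -2 to the remainder.
  remainder x + y - 2 ≠ 0; add k_3 = x + y - 2 to the basis.

S(h_1,k_3): lcm = x*y. S = -5/3*x - 14/9*y**2 + 4*y - 16/9.
  leading term x: subtract (-5/3)·k_3 from -5/3*x - 14/9*y**2 + 4*y - 16/9 → -14/9*y**2 + 17/3*y - 46/9
  leading term y**2: no divisor's leading term divides it; move -14/9*y**2 to the remainder.
  leading term y: no divisor's leading term divides it; move 17/3*y to the remainder.
  leading term 1: no divisor's leading term divides it; move -46/9 to the remainder.
  remainder -14/9*y**2 + 17/3*y - 46/9 ≠ 0; add k_4 = -14/9*y**2 + 17/3*y - 46/9 to the basis.

The other S-polynomials (S(h_2,k_3), S(h_1,k_4), S(h_2,k_4), S(k_3,k_4)) all reduce to 0 modulo the current basis, so we have a Gröbner basis.
Inter-reduce: drop elements whose leading term is divisible by another's, tail-reduce, and make monic.
Reduced Gröbner basis: {x + y - 2, y**2 - 51/14*y + 23/7}.

The two bases agree; hence the ideals are identical.

Yes, the ideals are equal.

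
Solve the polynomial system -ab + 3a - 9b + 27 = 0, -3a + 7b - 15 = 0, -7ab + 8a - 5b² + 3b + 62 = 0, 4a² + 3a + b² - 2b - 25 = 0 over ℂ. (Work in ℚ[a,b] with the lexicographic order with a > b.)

{(2, 3)}

Compute a lex Gröbner basis by Buchberger's algorithm.
f_1 = -ab + 3a - 9b + 27, LT = ab.
f_2 = -3a + 7b - 15, LT = a.
f_3 = -7ab + 8a - 5b² + 3b + 62, LT = ab.
f_4 = 4a² + 3a + b² - 2b - 25, LT = a².

S(f_1,f_2): lcm = ab. S = -3a + 7/3b² + 4b - 27.
  reduce S modulo (f_1, f_2, f_3, f_4):
  remainder 7/3b² - 3b - 12 ≠ 0; add h_5 = 7/3b² - 3b - 12 to the basis.

S(f_1,f_3): lcm = ab. S = -13/7a - 5/7b² + 66/7b - 127/7.
  reduce S modulo (f_1, f_2, f_3, f_4, h_5):
  remainder 614/147b - 614/49 ≠ 0; add h_6 = 614/147b - 614/49 to the basis.

The other S-polynomials (S(f_1,f_4), S(f_2,f_3), S(f_2,f_4), S(f_3,f_4), S(f_1,h_5), S(f_2,h_5), S(f_3,h_5), S(f_4,h_5), S(f_1,h_6), S(f_2,h_6), S(f_3,h_6), S(f_4,h_6), S(h_5,h_6)) all reduce to 0 modulo the current basis, so we have a Gröbner basis.
Inter-reduce: drop elements whose leading term is divisible by another's, tail-reduce, and make monic.
Reduced Gröbner basis: {a - 2, b - 3}.

Elimination: the polynomial b - 3 lies in the elimination ideal for b, so b ∈ {3}. For each such b, the remaining basis elements (now univariate) give the rest of the solution.
  b = 3: the earlier basis element becomes a - 2 = 0, giving a = 2 — point (2, 3).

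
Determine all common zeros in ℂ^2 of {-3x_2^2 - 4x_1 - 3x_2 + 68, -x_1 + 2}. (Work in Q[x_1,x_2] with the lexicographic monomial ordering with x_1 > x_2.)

Compute a lex Gröbner basis by Buchberger's algorithm.
f_1 = -4x_1 - 3x_2^2 - 3x_2 + 68, LT = x_1.
f_2 = -x_1 + 2, LT = x_1.

S(f_1,f_2): lcm = x_1. S = 3/4x_2^2 + 3/4x_2 - 15.
  leading term x_2^2: no divisor's leading term divides it; move 3/4x_2^2 to the remainder.
  leading term x_2: no divisor's leading term divides it; move 3/4x_2 to the remainder.
  leading term 1: no divisor's leading term divides it; move -15 to the remainder.
  remainder 3/4x_2^2 + 3/4x_2 - 15 ≠ 0; add h_3 = 3/4x_2^2 + 3/4x_2 - 15 to the basis.

The other S-polynomials (S(f_1,h_3), S(f_2,h_3)) all reduce to 0 modulo the current basis, so we have a Gröbner basis.
Inter-reduce: drop elements whose leading term is divisible by another's, tail-reduce, and make monic.
Reduced Gröbner basis: {x_1 - 2, x_2^2 + x_2 - 20}.

From the last basis element, x_2^2 + x_2 - 20 = 0, so x_2 takes values in {-5, 4}. Each choice, substituted upward through the basis, yields the corresponding point(s) of the solution set.
  x_2 = -5: the earlier basis element becomes x_1 - 2 = 0, giving x_1 = 2 — point (2, -5).
  x_2 = 4: the earlier basis element becomes x_1 - 2 = 0, giving x_1 = 2 — point (2, 4).
Substituting each solution back into the original system confirms all equations vanish.
Zero-dimensionality of the ideal guarantees finitely many solutions over ℂ.

{(2, -5), (2, 4)}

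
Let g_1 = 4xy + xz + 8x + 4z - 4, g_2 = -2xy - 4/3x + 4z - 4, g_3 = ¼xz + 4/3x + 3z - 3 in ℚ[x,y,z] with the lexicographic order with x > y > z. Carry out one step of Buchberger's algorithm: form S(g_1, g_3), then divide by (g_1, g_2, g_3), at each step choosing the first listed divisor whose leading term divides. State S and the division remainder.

lcm(LM(g_1), LM(g_3)) = xyz.
S = (lcm/LT(g_1))·g_1 − (lcm/LT(g_3))·g_3 = -16/3xy + ¼xz² + 2xz - 12yz + 12y + z² - z.
Reduce S modulo (g_1, g_2, g_3) in that order:
  leading term xy: subtract (-4/3)·g_1 from -16/3xy + ¼xz² + 2xz - 12yz + 12y + z² - z → ¼xz² + 10/3xz + 32/3x - 12yz + 12y + z² + 13/3z - 16/3
  leading term xz²: subtract (z)·g_3 from ¼xz² + 10/3xz + 32/3x - 12yz + 12y + z² + 13/3z - 16/3 → 2xz + 32/3x - 12yz + 12y - 2z² + 22/3z - 16/3
  leading term xz: subtract (8)·g_3 from 2xz + 32/3x - 12yz + 12y - 2z² + 22/3z - 16/3 → -12yz + 12y - 2z² - 50/3z + 56/3
  leading term yz: no divisor's leading term divides it; move -12yz to the remainder.
  leading term y: no divisor's leading term divides it; move 12y to the remainder.
  leading term z²: no divisor's leading term divides it; move -2z² to the remainder.
  leading term z: no divisor's leading term divides it; move -50/3z to the remainder.
  leading term 1: no divisor's leading term divides it; move 56/3 to the remainder.
The remainder -12yz + 12y - 2z² - 50/3z + 56/3 is nonzero, so it would be added as the next basis element.

S(g_1, g_3) = -16/3xy + ¼xz² + 2xz - 12yz + 12y + z² - z; remainder on division = -12yz + 12y - 2z² - 50/3z + 56/3.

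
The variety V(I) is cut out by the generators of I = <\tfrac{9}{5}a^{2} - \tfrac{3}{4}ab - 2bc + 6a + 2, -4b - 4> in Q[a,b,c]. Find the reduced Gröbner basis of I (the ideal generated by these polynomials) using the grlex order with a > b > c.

The reduced Gröbner basis is the canonical form of the ideal for this ordering.

f_1 = \tfrac{9}{5}a^{2} - \tfrac{3}{4}ab - 2bc + 6a + 2, LT = a^{2}.
f_2 = -4b - 4, LT = b.

The S-polynomials (S(f_1,f_2)) all reduce to 0 modulo the current basis, so we have a Gröbner basis.

G = {a^{2} + \tfrac{15}{4}a + \tfrac{10}{9}c + \tfrac{10}{9}, b + 1}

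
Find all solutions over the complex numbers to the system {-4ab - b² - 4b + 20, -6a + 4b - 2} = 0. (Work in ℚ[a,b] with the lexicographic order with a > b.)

{(-71/33, -30/11), (1, 2)}

Compute a lex Gröbner basis by Buchberger's algorithm.
f_1 = -4ab - b² - 4b + 20, LT = ab.
f_2 = -6a + 4b - 2, LT = a.

S(f_1,f_2): lcm = ab. S = 11/12b² + ⅔b - 5.
  leading term b²: no divisor's leading term divides it; move 11/12b² to the remainder.
  leading term b: no divisor's leading term divides it; move ⅔b to the remainder.
  leading term 1: no divisor's leading term divides it; move -5 to the remainder.
  remainder 11/12b² + ⅔b - 5 ≠ 0; add h_3 = 11/12b² + ⅔b - 5 to the basis.

S(f_1,h_3): lcm = ab². S = -8/11ab + 60/11a + ¼b³ + b² - 5b.
  leading term ab: subtract (2/11)·f_1 from -8/11ab + 60/11a + ¼b³ + b² - 5b → 60/11a + ¼b³ + 13/11b² - 47/11b - 40/11
  leading term a: subtract (-10/11)·f_2 from 60/11a + ¼b³ + 13/11b² - 47/11b - 40/11 → ¼b³ + 13/11b² - 7/11b - 60/11
  leading term b³: subtract (3/11b)·h_3 from ¼b³ + 13/11b² - 7/11b - 60/11 → b² + 8/11b - 60/11
  leading term b²: subtract (12/11)·h_3 from b² + 8/11b - 60/11 → 0
  remainder 0.

S(f_2,h_3): leading monomials are coprime, so the S-polynomial reduces to 0 (Buchberger's first criterion).
Every S-polynomial of the final basis reduces to 0, so we have a Gröbner basis.
Inter-reduce: drop elements whose leading term is divisible by another's, tail-reduce, and make monic.
Reduced Gröbner basis: {a - ⅔b + ⅓, b² + 8/11b - 60/11}.

Elimination: the polynomial b² + 8/11b - 60/11 lies in the elimination ideal for b, so b ∈ {-30/11, 2}. For each such b, the remaining basis elements (now univariate) give the rest of the solution.
  b = -30/11: the earlier basis element becomes a + 71/33 = 0, giving a = -71/33 — point (-71/33, -30/11).
  b = 2: the earlier basis element becomes a - 1 = 0, giving a = 1 — point (1, 2).
Check: every point annihilates each of the original generators.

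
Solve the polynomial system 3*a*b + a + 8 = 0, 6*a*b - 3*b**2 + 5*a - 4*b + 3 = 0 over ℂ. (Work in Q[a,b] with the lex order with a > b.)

Compute a lex Gröbner basis by Buchberger's algorithm.
f_1 = 3*a*b + a + 8, LT = a*b.
f_2 = 6*a*b + 5*a - 3*b**2 - 4*b + 3, LT = a*b.

S(f_1,f_2): lcm = a*b. S = -1/2*a + 1/2*b**2 + 2/3*b + 13/6.
  reduce S modulo (f_1, f_2):
  remainder -1/2*a + 1/2*b**2 + 2/3*b + 13/6 ≠ 0; add h_3 = -1/2*a + 1/2*b**2 + 2/3*b + 13/6 to the basis.

S(f_1,h_3): lcm = a*b. S = 1/3*a + b**3 + 4/3*b**2 + 13/3*b + 8/3.
  reduce S modulo (f_1, f_2, h_3):
  remainder b**3 + 5/3*b**2 + 43/9*b + 37/9 ≠ 0; add h_4 = b**3 + 5/3*b**2 + 43/9*b + 37/9 to the basis.

The other S-polynomials (S(f_2,h_3), S(f_1,h_4), S(f_2,h_4), S(h_3,h_4)) all reduce to 0 modulo the current basis, so we have a Gröbner basis.
Inter-reduce: drop elements whose leading term is divisible by another's, tail-reduce, and make monic.
Reduced Gröbner basis: {a - b**2 - 4/3*b - 13/3, b**3 + 5/3*b**2 + 43/9*b + 37/9}.

The lex basis is triangular: the last element involves only b. Solving b**3 + 5/3*b**2 + 43/9*b + 37/9 = 0 gives b ∈ {-1, -1/3 - 2*I, -1/3 + 2*I}; substituting each value into the earlier elements determines the remaining variables.
  b = -1: the earlier basis element becomes a - 4 = 0, giving a = 4 — point (4, -1).
  b = -1/3 - 2*I: the earlier basis element becomes a + 4*I/3 = 0, giving a = -4*I/3 — point (-4*I/3, -1/3 - 2*I).
  b = -1/3 + 2*I: the earlier basis element becomes a - 4*I/3 = 0, giving a = 4*I/3 — point (4*I/3, -1/3 + 2*I).

{(4, -1), (-4*I/3, -1/3 - 2*I), (4*I/3, -1/3 + 2*I)}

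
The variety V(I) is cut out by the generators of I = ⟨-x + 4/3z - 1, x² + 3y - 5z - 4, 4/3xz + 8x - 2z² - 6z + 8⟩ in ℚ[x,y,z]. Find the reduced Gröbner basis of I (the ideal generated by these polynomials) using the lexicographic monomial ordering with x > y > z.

f_1 = -x + 4/3z - 1, LT = x.
f_2 = x² + 3y - 5z - 4, LT = x².
f_3 = 4/3xz + 8x - 2z² - 6z + 8, LT = xz.

S(f_1,f_2): lcm = x². S = -4/3xz + x - 3y + 5z + 4.
  leading term xz: subtract (4/3z)·f_1 from -4/3xz + x - 3y + 5z + 4 → x - 3y - 16/9z² + 19/3z + 4
  leading term x: subtract (-1)·f_1 from x - 3y - 16/9z² + 19/3z + 4 → -3y - 16/9z² + 23/3z + 3
  leading term y: no divisor's leading term divides it; move -3y to the remainder.
  leading term z²: no divisor's leading term divides it; move -16/9z² to the remainder.
  leading term z: no divisor's leading term divides it; move 23/3z to the remainder.
  leading term 1: no divisor's leading term divides it; move 3 to the remainder.
  remainder -3y - 16/9z² + 23/3z + 3 ≠ 0; add g_4 = -3y - 16/9z² + 23/3z + 3 to the basis.

S(f_1,f_3): lcm = xz. S = -6x + ⅙z² + 11/2z - 6.
  leading term x: subtract (6)·f_1 from -6x + ⅙z² + 11/2z - 6 → ⅙z² - 5/2z
  leading term z²: no divisor's leading term divides it; move ⅙z² to the remainder.
  leading term z: no divisor's leading term divides it; move -5/2z to the remainder.
  remainder ⅙z² - 5/2z ≠ 0; add g_5 = ⅙z² - 5/2z to the basis.

The other S-polynomials (S(f_2,f_3), S(f_1,g_4), S(f_2,g_4), S(f_3,g_4), S(f_1,g_5), S(f_2,g_5), S(f_3,g_5), S(g_4,g_5)) all reduce to 0 modulo the current basis, so we have a Gröbner basis.
Inter-reduce: drop elements whose leading term is divisible by another's, tail-reduce, and make monic.

G = {x - 4/3z + 1, y + 19/3z - 1, z² - 15z}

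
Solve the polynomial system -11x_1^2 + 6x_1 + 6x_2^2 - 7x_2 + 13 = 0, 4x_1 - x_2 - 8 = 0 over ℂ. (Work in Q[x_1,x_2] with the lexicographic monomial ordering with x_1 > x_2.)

Compute a lex Gröbner basis by Buchberger's algorithm.
f_1 = -11x_1^2 + 6x_1 + 6x_2^2 - 7x_2 + 13, LT = x_1^2.
f_2 = 4x_1 - x_2 - 8, LT = x_1.

S(f_1,f_2): lcm = x_1^2. S = 1/4x_1x_2 + 16/11x_1 - 6/11x_2^2 + 7/11x_2 - 13/11.
  reduce S modulo (f_1, f_2):
  remainder -85/176x_2^2 + 3/2x_2 + 19/11 ≠ 0; add h_3 = -85/176x_2^2 + 3/2x_2 + 19/11 to the basis.

The other S-polynomials (S(f_1,h_3), S(f_2,h_3)) all reduce to 0 modulo the current basis, so we have a Gröbner basis.
Inter-reduce: drop elements whose leading term is divisible by another's, tail-reduce, and make monic.
Reduced Gröbner basis: {x_1 - 1/4x_2 - 2, x_2^2 - 264/85x_2 - 304/85}.

Elimination: the polynomial x_2^2 - 264/85x_2 - 304/85 lies in the elimination ideal for x_2, so x_2 ∈ {-76/85, 4}. For each such x_2, the remaining basis elements (now univariate) give the rest of the solution.
  x_2 = -76/85: the earlier basis element becomes x_1 - 151/85 = 0, giving x_1 = 151/85 — point (151/85, -76/85).
  x_2 = 4: the earlier basis element becomes x_1 - 3 = 0, giving x_1 = 3 — point (3, 4).

{(151/85, -76/85), (3, 4)}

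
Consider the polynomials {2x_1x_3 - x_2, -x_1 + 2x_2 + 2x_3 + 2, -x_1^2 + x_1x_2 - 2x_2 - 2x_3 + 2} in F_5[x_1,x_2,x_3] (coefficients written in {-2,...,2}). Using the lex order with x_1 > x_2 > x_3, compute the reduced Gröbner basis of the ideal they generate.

This is the nonlinear analogue of row-reducing a linear system.

f_1 = 2x_1x_3 - x_2, LT = x_1x_3.
f_2 = -x_1 + 2x_2 + 2x_3 + 2, LT = x_1.
f_3 = -x_1^2 + x_1x_2 - 2x_2 - 2x_3 + 2, LT = x_1^2.

S(f_1,f_2): lcm = x_1x_3. S = 2x_2x_3 + 2x_2 + 2x_3^2 + 2x_3.
  reduce S modulo (f_1, f_2, f_3):
  remainder 2x_2x_3 + 2x_2 + 2x_3^2 + 2x_3 ≠ 0; add g_4 = 2x_2x_3 + 2x_2 + 2x_3^2 + 2x_3 to the basis.

S(f_1,f_3): lcm = x_1^2x_3. S = x_1x_2x_3 + 2x_1x_2 - 2x_2x_3 - 2x_3^2 + 2x_3.
  reduce S modulo (f_1, f_2, f_3, g_4):
  remainder 2x_2^2 + 2x_2 + x_3^2 ≠ 0; add g_5 = 2x_2^2 + 2x_2 + x_3^2 to the basis.

S(f_2,f_3): lcm = x_1^2. S = -x_1x_2 - 2x_1x_3 - 2x_1 - 2x_2 - 2x_3 + 2.
  reduce S modulo (f_1, f_2, f_3, g_4, g_5):
  remainder -2x_3^2 + x_3 - 2 ≠ 0; add g_6 = -2x_3^2 + x_3 - 2 to the basis.

The other S-polynomials (S(f_1,g_4), S(f_2,g_4), S(f_3,g_4), S(f_1,g_5), S(f_2,g_5), S(f_3,g_5), S(g_4,g_5), S(f_1,g_6), S(f_2,g_6), S(f_3,g_6), S(g_4,g_6), S(g_5,g_6)) all reduce to 0 modulo the current basis, so we have a Gröbner basis.
Inter-reduce: drop elements whose leading term is divisible by another's, tail-reduce, and make monic.

G = {x_1 - 2x_2 - 2x_3 - 2, x_2^2 + x_2 - x_3 + 2, x_2x_3 + x_2 - x_3 - 1, x_3^2 + 2x_3 + 1}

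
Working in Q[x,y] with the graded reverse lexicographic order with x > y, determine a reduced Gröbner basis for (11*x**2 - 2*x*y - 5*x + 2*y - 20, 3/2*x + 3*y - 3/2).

G = {y**2 - 17/24*y - 7/24, x + 2*y - 1}

f_1 = 11*x**2 - 2*x*y - 5*x + 2*y - 20, LT = x**2.
f_2 = 3/2*x + 3*y - 3/2, LT = x.

S(f_1,f_2): lcm = x**2. S = -24/11*x*y + 6/11*x + 2/11*y - 20/11.
  reduce S modulo (f_1, f_2):
  remainder 48/11*y**2 - 34/11*y - 14/11 ≠ 0; add g_3 = 48/11*y**2 - 34/11*y - 14/11 to the basis.

The other S-polynomials (S(f_1,g_3), S(f_2,g_3)) all reduce to 0 modulo the current basis, so we have a Gröbner basis.
Inter-reduce: drop elements whose leading term is divisible by another's, tail-reduce, and make monic.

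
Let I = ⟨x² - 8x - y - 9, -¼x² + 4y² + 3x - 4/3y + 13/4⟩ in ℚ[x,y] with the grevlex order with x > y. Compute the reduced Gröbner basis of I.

G = {x² - 8x - y - 9, y² + ¼x - 19/48y + ¼}

f_1 = x² - 8x - y - 9, LT = x².
f_2 = -¼x² + 4y² + 3x - 4/3y + 13/4, LT = x².

S(f_1,f_2): lcm = x². S = 16y² + 4x - 19/3y + 4.
  reduce S modulo (f_1, f_2):
  remainder 16y² + 4x - 19/3y + 4 ≠ 0; add g_3 = 16y² + 4x - 19/3y + 4 to the basis.

The other S-polynomials (S(f_1,g_3), S(f_2,g_3)) all reduce to 0 modulo the current basis, so we have a Gröbner basis.
Inter-reduce: drop elements whose leading term is divisible by another's, tail-reduce, and make monic.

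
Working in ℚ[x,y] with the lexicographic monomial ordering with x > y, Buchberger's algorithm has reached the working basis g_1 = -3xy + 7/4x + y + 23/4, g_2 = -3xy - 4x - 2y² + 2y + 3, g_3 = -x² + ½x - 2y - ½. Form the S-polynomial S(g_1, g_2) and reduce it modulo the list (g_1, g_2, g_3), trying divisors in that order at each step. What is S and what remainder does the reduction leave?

lcm(LM(g_1), LM(g_2)) = xy.
S = (lcm/LT(g_1))·g_1 − (lcm/LT(g_2))·g_2 = -23/12x - ⅔y² + ⅓y - 11/12.
Reduce S modulo (g_1, g_2, g_3) in that order:
  leading term x: no divisor's leading term divides it; move -23/12x to the remainder.
  leading term y²: no divisor's leading term divides it; move -⅔y² to the remainder.
  leading term y: no divisor's leading term divides it; move ⅓y to the remainder.
  leading term 1: no divisor's leading term divides it; move -11/12 to the remainder.
The remainder -23/12x - ⅔y² + ⅓y - 11/12 is nonzero, so it would be added as the next basis element.
This is the inner loop of Buchberger's algorithm — each nonzero remainder becomes a new basis element.

S(g_1, g_2) = -23/12x - ⅔y² + ⅓y - 11/12; remainder on division = -23/12x - ⅔y² + ⅓y - 11/12.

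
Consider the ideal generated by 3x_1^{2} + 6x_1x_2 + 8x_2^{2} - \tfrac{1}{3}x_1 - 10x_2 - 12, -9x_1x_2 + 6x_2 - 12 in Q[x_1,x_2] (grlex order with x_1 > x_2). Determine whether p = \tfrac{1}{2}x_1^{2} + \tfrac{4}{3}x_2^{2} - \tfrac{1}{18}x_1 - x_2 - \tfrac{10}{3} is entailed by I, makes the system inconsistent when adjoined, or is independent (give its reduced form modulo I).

First compute the reduced Gröbner basis of I by Buchberger's algorithm.
f_1 = 3x_1^{2} + 6x_1x_2 + 8x_2^{2} - \tfrac{1}{3}x_1 - 10x_2 - 12, LT = x_1^{2}.
f_2 = -9x_1x_2 + 6x_2 - 12, LT = x_1x_2.

S(f_1,f_2): lcm = x_1^{2}x_2. S = 2x_1x_2^{2} + \tfrac{8}{3}x_2^{3} + \tfrac{5}{9}x_1x_2 - \tfrac{10}{3}x_2^{2} - \tfrac{4}{3}x_1 - 4x_2.
  reduce S modulo (f_1, f_2):
  remainder \tfrac{8}{3}x_2^{3} - 2x_2^{2} - \tfrac{4}{3}x_1 - \tfrac{170}{27}x_2 - \tfrac{20}{27} ≠ 0; add h_3 = \tfrac{8}{3}x_2^{3} - 2x_2^{2} - \tfrac{4}{3}x_1 - \tfrac{170}{27}x_2 - \tfrac{20}{27} to the basis.

The other S-polynomials (S(f_1,h_3), S(f_2,h_3)) all reduce to 0 modulo the current basis, so we have a Gröbner basis.
Inter-reduce: drop elements whose leading term is divisible by another's, tail-reduce, and make monic.
Reduced Gröbner basis: {x_2^{3} - \tfrac{3}{4}x_2^{2} - \tfrac{1}{2}x_1 - \tfrac{85}{36}x_2 - \tfrac{5}{18}, x_1^{2} + \tfrac{8}{3}x_2^{2} - \tfrac{1}{9}x_1 - 2x_2 - \tfrac{20}{3}, x_1x_2 - \tfrac{2}{3}x_2 + \tfrac{4}{3}}.
Label its elements g_1 = x_2^{3} - \tfrac{3}{4}x_2^{2} - \tfrac{1}{2}x_1 - \tfrac{85}{36}x_2 - \tfrac{5}{18}, g_2 = x_1^{2} + \tfrac{8}{3}x_2^{2} - \tfrac{1}{9}x_1 - 2x_2 - \tfrac{20}{3}, g_3 = x_1x_2 - \tfrac{2}{3}x_2 + \tfrac{4}{3}.

Reduce p = \tfrac{1}{2}x_1^{2} + \tfrac{4}{3}x_2^{2} - \tfrac{1}{18}x_1 - x_2 - \tfrac{10}{3} modulo G:
  leading term x_1^{2}: subtract (\tfrac{1}{2})·g_2 from \tfrac{1}{2}x_1^{2} + \tfrac{4}{3}x_2^{2} - \tfrac{1}{18}x_1 - x_2 - \tfrac{10}{3} → 0
  normal form = 0.
Since the normal form is 0, p ∈ I.

\tfrac{1}{2}x_1^{2} + \tfrac{4}{3}x_2^{2} - \tfrac{1}{18}x_1 - x_2 - \tfrac{10}{3} lies in I (it reduces to 0).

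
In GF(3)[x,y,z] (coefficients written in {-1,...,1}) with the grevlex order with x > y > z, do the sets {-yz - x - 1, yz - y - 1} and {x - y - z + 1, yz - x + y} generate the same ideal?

For a fixed monomial order, each ideal has a unique reduced Gröbner basis; comparing bases decides equality.
Buchberger on the first generating set:
f_1 = -yz - x - 1, LT = yz.
f_2 = yz - y - 1, LT = yz.

S(f_1,f_2): lcm = yz. S = x + y - 1.
  leading term x: no divisor's leading term divides it; move x to the remainder.
  leading term y: no divisor's leading term divides it; move y to the remainder.
  leading term 1: no divisor's leading term divides it; move -1 to the remainder.
  remainder x + y - 1 ≠ 0; add g_3 = x + y - 1 to the basis.

The other S-polynomials (S(f_1,g_3), S(f_2,g_3)) all reduce to 0 modulo the current basis, so we have a Gröbner basis.
Inter-reduce: drop elements whose leading term is divisible by another's, tail-reduce, and make monic.
Reduced Gröbner basis: {yz - y - 1, x + y - 1}.

Buchberger on the second generating set:
h_1 = x - y - z + 1, LT = x.
h_2 = yz - x + y, LT = yz.

The S-polynomials (S(h_1,h_2)) all reduce to 0 modulo the current basis, so we have a Gröbner basis.
Inter-reduce: drop elements whose leading term is divisible by another's, tail-reduce, and make monic.
Reduced Gröbner basis: {yz - z + 1, x - y - z + 1}.

These differ, so the ideals are not equal.

No, the ideals differ.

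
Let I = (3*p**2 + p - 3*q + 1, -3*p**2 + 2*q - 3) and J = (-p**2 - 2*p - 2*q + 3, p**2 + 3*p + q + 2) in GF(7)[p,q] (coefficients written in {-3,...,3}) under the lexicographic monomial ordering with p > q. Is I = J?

Yes, the ideals are equal.

For a fixed monomial order, each ideal has a unique reduced Gröbner basis; comparing bases decides equality.
Buchberger on the first generating set:
f_1 = 3*p**2 + p - 3*q + 1, LT = p**2.
f_2 = -3*p**2 + 2*q - 3, LT = p**2.

S(f_1,f_2): lcm = p**2. S = -2*p + 2*q - 3.
  reduce S modulo (f_1, f_2):
  remainder -2*p + 2*q - 3 ≠ 0; add g_3 = -2*p + 2*q - 3 to the basis.

S(f_1,g_3): lcm = p**2. S = p*q - q - 2.
  reduce S modulo (f_1, f_2, g_3):
  remainder q**2 + q - 2 ≠ 0; add g_4 = q**2 + q - 2 to the basis.

The other S-polynomials (S(f_2,g_3), S(f_1,g_4), S(f_2,g_4), S(g_3,g_4)) all reduce to 0 modulo the current basis, so we have a Gröbner basis.
Inter-reduce: drop elements whose leading term is divisible by another's, tail-reduce, and make monic.
Reduced Gröbner basis: {p - q - 2, q**2 + q - 2}.

Buchberger on the second generating set:
h_1 = -p**2 - 2*p - 2*q + 3, LT = p**2.
h_2 = p**2 + 3*p + q + 2, LT = p**2.

S(h_1,h_2): lcm = p**2. S = -p + q + 2.
  reduce S modulo (h_1, h_2):
  remainder -p + q + 2 ≠ 0; add k_3 = -p + q + 2 to the basis.

S(h_1,k_3): lcm = p**2. S = p*q - 3*p + 2*q - 3.
  reduce S modulo (h_1, h_2, k_3):
  remainder q**2 + q - 2 ≠ 0; add k_4 = q**2 + q - 2 to the basis.

The other S-polynomials (S(h_2,k_3), S(h_1,k_4), S(h_2,k_4), S(k_3,k_4)) all reduce to 0 modulo the current basis, so we have a Gröbner basis.
Inter-reduce: drop elements whose leading term is divisible by another's, tail-reduce, and make monic.
Reduced Gröbner basis: {p - q - 2, q**2 + q - 2}.

Same reduced basis, so the two generating sets span the same ideal.
The choice of monomial ordering does not affect the verdict — as long as both bases are computed under the same ordering, their equality decides ideal equality.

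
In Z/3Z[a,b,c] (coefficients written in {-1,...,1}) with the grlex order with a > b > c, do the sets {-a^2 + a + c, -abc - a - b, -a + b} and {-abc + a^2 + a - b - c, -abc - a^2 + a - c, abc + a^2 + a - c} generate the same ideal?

No, the ideals differ.

Two ideals are equal iff their reduced Gröbner bases coincide (the reduced basis is unique for a fixed ordering).
Buchberger on the first generating set:
f_1 = -a^2 + a + c, LT = a^2.
f_2 = -abc - a - b, LT = abc.
f_3 = -a + b, LT = a.

S(f_1,f_2): lcm = a^2bc. S = -abc - bc^2 - a^2 - ab.
  leading term abc: subtract (1)·f_2 from -abc - bc^2 - a^2 - ab → -bc^2 - a^2 - ab + a + b
  leading term bc^2: no divisor's leading term divides it; move -bc^2 to the remainder.
  leading term a^2: subtract (1)·f_1 from -a^2 - ab + a + b → -ab + b - c
  leading term ab: subtract (b)·f_3 from -ab + b - c → -b^2 + b - c
  leading term b^2: no divisor's leading term divides it; move -b^2 to the remainder.
  leading term b: no divisor's leading term divides it; move b to the remainder.
  leading term c: no divisor's leading term divides it; move -c to the remainder.
  remainder -bc^2 - b^2 + b - c ≠ 0; add g_4 = -bc^2 - b^2 + b - c to the basis.

S(f_1,f_3): lcm = a^2. S = ab - a - c.
  leading term ab: subtract (-b)·f_3 from ab - a - c → b^2 - a - c
  leading term b^2: no divisor's leading term divides it; move b^2 to the remainder.
  leading term a: subtract (1)·f_3 from -a - c → -b - c
  leading term b: no divisor's leading term divides it; move -b to the remainder.
  leading term c: no divisor's leading term divides it; move -c to the remainder.
  remainder b^2 - b - c ≠ 0; add g_5 = b^2 - b - c to the basis.

S(f_2,f_3): lcm = abc. S = b^2c + a + b.
  leading term b^2c: subtract (c)·g_5 from b^2c + a + b → bc + c^2 + a + b
  leading term bc: no divisor's leading term divides it; move bc to the remainder.
  leading term c^2: no divisor's leading term divides it; move c^2 to the remainder.
  leading term a: subtract (-1)·f_3 from a + b → -b
  leading term b: no divisor's leading term divides it; move -b to the remainder.
  remainder bc + c^2 - b ≠ 0; add g_6 = bc + c^2 - b to the basis.

S(g_4,g_5): lcm = b^2c^2. S = b^3 + bc^2 + c^3 - b^2 + bc.
  leading term b^3: subtract (b)·g_5 from b^3 + bc^2 + c^3 - b^2 + bc → bc^2 + c^3 - bc
  leading term bc^2: subtract (-1)·g_4 from bc^2 + c^3 - bc → c^3 - b^2 - bc + b - c
  leading term c^3: no divisor's leading term divides it; move c^3 to the remainder.
  leading term b^2: subtract (-1)·g_5 from -b^2 - bc + b - c → -bc + c
  leading term bc: subtract (-1)·g_6 from -bc + c → c^2 - b + c
  leading term c^2: no divisor's leading term divides it; move c^2 to the remainder.
  leading term b: no divisor's leading term divides it; move -b to the remainder.
  leading term c: no divisor's leading term divides it; move c to the remainder.
  remainder c^3 + c^2 - b + c ≠ 0; add g_7 = c^3 + c^2 - b + c to the basis.

The other S-polynomials (S(f_1,g_4), S(f_2,g_4), S(f_3,g_4), S(f_1,g_5), S(f_2,g_5), S(f_3,g_5), S(f_1,g_6), S(f_2,g_6), S(f_3,g_6), S(g_4,g_6), S(g_5,g_6), S(f_1,g_7), S(f_2,g_7), S(f_3,g_7), S(g_4,g_7), S(g_5,g_7), S(g_6,g_7)) all reduce to 0 modulo the current basis, so we have a Gröbner basis.
Inter-reduce: drop elements whose leading term is divisible by another's, tail-reduce, and make monic.
Reduced Gröbner basis: {c^3 + c^2 - b + c, b^2 - b - c, bc + c^2 - b, a - b}.

Buchberger on the second generating set:
h_1 = -abc + a^2 + a - b - c, LT = abc.
h_2 = -abc - a^2 + a - c, LT = abc.
h_3 = abc + a^2 + a - c, LT = abc.

S(h_1,h_2): lcm = abc. S = a^2 + b.
  leading term a^2: no divisor's leading term divides it; move a^2 to the remainder.
  leading term b: no divisor's leading term divides it; move b to the remainder.
  remainder a^2 + b ≠ 0; add k_4 = a^2 + b to the basis.

S(h_1,h_3): lcm = abc. S = a^2 + a + b - c.
  leading term a^2: subtract (1)·k_4 from a^2 + a + b - c → a - c
  leading term a: no divisor's leading term divides it; move a to the remainder.
  leading term c: no divisor's leading term divides it; move -c to the remainder.
  remainder a - c ≠ 0; add k_5 = a - c to the basis.

S(h_1,k_4): lcm = a^2bc. S = -a^3 - b^2c - a^2 + ab + ac.
  leading term a^3: subtract (-a)·k_4 from -a^3 - b^2c - a^2 + ab + ac → -b^2c - a^2 - ab + ac
  leading term b^2c: no divisor's leading term divides it; move -b^2c to the remainder.
  leading term a^2: subtract (-1)·k_4 from -a^2 - ab + ac → -ab + ac + b
  leading term ab: subtract (-b)·k_5 from -ab + ac + b → ac - bc + b
  leading term ac: subtract (c)·k_5 from ac - bc + b → -bc + c^2 + b
  leading term bc: no divisor's leading term divides it; move -bc to the remainder.
  leading term c^2: no divisor's leading term divides it; move c^2 to the remainder.
  leading term b: no divisor's leading term divides it; move b to the remainder.
  remainder -b^2c - bc + c^2 + b ≠ 0; add k_6 = -b^2c - bc + c^2 + b to the basis.

S(h_3,k_4): lcm = a^2bc. S = a^3 - b^2c + a^2 - ac.
  leading term a^3: subtract (a)·k_4 from a^3 - b^2c + a^2 - ac → -b^2c + a^2 - ab - ac
  leading term b^2c: subtract (1)·k_6 from -b^2c + a^2 - ab - ac → a^2 - ab - ac + bc - c^2 - b
  leading term a^2: subtract (1)·k_4 from a^2 - ab - ac + bc - c^2 - b → -ab - ac + bc - c^2 + b
  leading term ab: subtract (-b)·k_5 from -ab - ac + bc - c^2 + b → -ac - c^2 + b
  leading term ac: subtract (-c)·k_5 from -ac - c^2 + b → c^2 + b
  leading term c^2: no divisor's leading term divides it; move c^2 to the remainder.
  leading term b: no divisor's leading term divides it; move b to the remainder.
  remainder c^2 + b ≠ 0; add k_7 = c^2 + b to the basis.

S(h_1,k_5): lcm = abc. S = bc^2 - a^2 - a + b + c.
  leading term bc^2: subtract (b)·k_7 from bc^2 - a^2 - a + b + c → -a^2 - b^2 - a + b + c
  leading term a^2: subtract (-1)·k_4 from -a^2 - b^2 - a + b + c → -b^2 - a - b + c
  leading term b^2: no divisor's leading term divides it; move -b^2 to the remainder.
  leading term a: subtract (-1)·k_5 from -a - b + c → -b
  leading term b: no divisor's leading term divides it; move -b to the remainder.
  remainder -b^2 - b ≠ 0; add k_8 = -b^2 - b to the basis.

The other S-polynomials (S(h_2,h_3), S(h_2,k_4), S(h_2,k_5), S(h_3,k_5), S(k_4,k_5), S(h_1,k_6), S(h_2,k_6), S(h_3,k_6), S(k_4,k_6), S(k_5,k_6), S(h_1,k_7), S(h_2,k_7), S(h_3,k_7), S(k_4,k_7), S(k_5,k_7), S(k_6,k_7), S(h_1,k_8), S(h_2,k_8), S(h_3,k_8), S(k_4,k_8), S(k_5,k_8), S(k_6,k_8), S(k_7,k_8)) all reduce to 0 modulo the current basis, so we have a Gröbner basis.
Inter-reduce: drop elements whose leading term is divisible by another's, tail-reduce, and make monic.
Reduced Gröbner basis: {b^2 + b, c^2 + b, a - c}.

These differ, so the ideals are not equal.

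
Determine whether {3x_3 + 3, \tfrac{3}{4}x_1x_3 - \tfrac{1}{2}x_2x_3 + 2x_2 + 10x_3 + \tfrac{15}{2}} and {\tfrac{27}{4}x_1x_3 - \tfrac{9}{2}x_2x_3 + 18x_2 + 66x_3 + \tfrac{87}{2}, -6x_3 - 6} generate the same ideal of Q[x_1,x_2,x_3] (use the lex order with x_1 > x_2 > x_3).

Two ideals are equal iff their reduced Gröbner bases coincide (the reduced basis is unique for a fixed ordering).
Buchberger on the first generating set:
f_1 = 3x_3 + 3, LT = x_3.
f_2 = \tfrac{3}{4}x_1x_3 - \tfrac{1}{2}x_2x_3 + 2x_2 + 10x_3 + \tfrac{15}{2}, LT = x_1x_3.

S(f_1,f_2): lcm = x_1x_3. S = x_1 + \tfrac{2}{3}x_2x_3 - \tfrac{8}{3}x_2 - \tfrac{40}{3}x_3 - 10.
  reduce S modulo (f_1, f_2):
  remainder x_1 - \tfrac{10}{3}x_2 + \tfrac{10}{3} ≠ 0; add g_3 = x_1 - \tfrac{10}{3}x_2 + \tfrac{10}{3} to the basis.

The other S-polynomials (S(f_1,g_3), S(f_2,g_3)) all reduce to 0 modulo the current basis, so we have a Gröbner basis.
Inter-reduce: drop elements whose leading term is divisible by another's, tail-reduce, and make monic.
Reduced Gröbner basis: {x_1 - \tfrac{10}{3}x_2 + \tfrac{10}{3}, x_3 + 1}.

Buchberger on the second generating set:
h_1 = \tfrac{27}{4}x_1x_3 - \tfrac{9}{2}x_2x_3 + 18x_2 + 66x_3 + \tfrac{87}{2}, LT = x_1x_3.
h_2 = -6x_3 - 6, LT = x_3.

S(h_1,h_2): lcm = x_1x_3. S = -x_1 - \tfrac{2}{3}x_2x_3 + \tfrac{8}{3}x_2 + \tfrac{88}{9}x_3 + \tfrac{58}{9}.
  reduce S modulo (h_1, h_2):
  remainder -x_1 + \tfrac{10}{3}x_2 - \tfrac{10}{3} ≠ 0; add k_3 = -x_1 + \tfrac{10}{3}x_2 - \tfrac{10}{3} to the basis.

The other S-polynomials (S(h_1,k_3), S(h_2,k_3)) all reduce to 0 modulo the current basis, so we have a Gröbner basis.
Inter-reduce: drop elements whose leading term is divisible by another's, tail-reduce, and make monic.
Reduced Gröbner basis: {x_1 - \tfrac{10}{3}x_2 + \tfrac{10}{3}, x_3 + 1}.

The two bases agree; hence the ideals are identical.

Yes, the ideals are equal.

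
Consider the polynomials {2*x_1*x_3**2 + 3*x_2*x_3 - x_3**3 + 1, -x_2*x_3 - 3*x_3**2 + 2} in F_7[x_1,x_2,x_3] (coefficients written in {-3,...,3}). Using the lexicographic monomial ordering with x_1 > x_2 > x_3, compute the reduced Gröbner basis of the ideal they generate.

G = {x_1 + 3*x_3 - 1, x_2*x_3 + 3*x_3**2 - 2}

f_1 = 2*x_1*x_3**2 + 3*x_2*x_3 - x_3**3 + 1, LT = x_1*x_3**2.
f_2 = -x_2*x_3 - 3*x_3**2 + 2, LT = x_2*x_3.

S(f_1,f_2): lcm = x_1*x_2*x_3**2. S = -3*x_1*x_3**3 + 2*x_1*x_3 - 2*x_2**2*x_3 + 3*x_2*x_3**3 - 3*x_2.
  leading term x_1*x_3**3: subtract (2*x_3)·f_1 from -3*x_1*x_3**3 + 2*x_1*x_3 - 2*x_2**2*x_3 + 3*x_2*x_3**3 - 3*x_2 → 2*x_1*x_3 - 2*x_2**2*x_3 + 3*x_2*x_3**3 + x_2*x_3**2 - 3*x_2 + 2*x_3**4 - 2*x_3
  leading term x_1*x_3: no divisor's leading term divides it; move 2*x_1*x_3 to the remainder.
  leading term x_2**2*x_3: subtract (2*x_2)·f_2 from -2*x_2**2*x_3 + 3*x_2*x_3**3 + x_2*x_3**2 - 3*x_2 + 2*x_3**4 - 2*x_3 → 3*x_2*x_3**3 + 2*x_3**4 - 2*x_3
  leading term x_2*x_3**3: subtract (-3*x_3**2)·f_2 from 3*x_2*x_3**3 + 2*x_3**4 - 2*x_3 → -x_3**2 - 2*x_3
  leading term x_3**2: no divisor's leading term divides it; move -x_3**2 to the remainder.
  leading term x_3: no divisor's leading term divides it; move -2*x_3 to the remainder.
  remainder 2*x_1*x_3 - x_3**2 - 2*x_3 ≠ 0; add g_3 = 2*x_1*x_3 - x_3**2 - 2*x_3 to the basis.

S(f_1,g_3): lcm = x_1*x_3**2. S = -2*x_2*x_3 + x_3**2 - 3.
  leading term x_2*x_3: subtract (2)·f_2 from -2*x_2*x_3 + x_3**2 - 3 → 0
  remainder 0.

S(f_2,g_3): lcm = x_1*x_2*x_3. S = 3*x_1*x_3**2 - 2*x_1 - 3*x_2*x_3**2 + x_2*x_3.
  leading term x_1*x_3**2: subtract (-2)·f_1 from 3*x_1*x_3**2 - 2*x_1 - 3*x_2*x_3**2 + x_2*x_3 → -2*x_1 - 3*x_2*x_3**2 - 2*x_3**3 + 2
  leading term x_1: no divisor's leading term divides it; move -2*x_1 to the remainder.
  leading term x_2*x_3**2: subtract (3*x_3)·f_2 from -3*x_2*x_3**2 - 2*x_3**3 + 2 → x_3 + 2
  leading term x_3: no divisor's leading term divides it; move x_3 to the remainder.
  leading term 1: no divisor's leading term divides it; move 2 to the remainder.
  remainder -2*x_1 + x_3 + 2 ≠ 0; add g_4 = -2*x_1 + x_3 + 2 to the basis.

S(f_1,g_4): lcm = x_1*x_3**2. S = -2*x_2*x_3 + x_3**2 - 3.
  leading term x_2*x_3: subtract (2)·f_2 from -2*x_2*x_3 + x_3**2 - 3 → 0
  remainder 0.

S(f_2,g_4): leading monomials are coprime, so the S-polynomial reduces to 0 (Buchberger's first criterion).
S(g_3,g_4): lcm = x_1*x_3. S = 0.
  remainder 0.

Every S-polynomial of the final basis reduces to 0, so we have a Gröbner basis.
Inter-reduce: drop elements whose leading term is divisible by another's, tail-reduce, and make monic.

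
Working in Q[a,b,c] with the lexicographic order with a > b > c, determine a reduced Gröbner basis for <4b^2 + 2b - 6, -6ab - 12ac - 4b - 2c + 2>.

f_1 = 4b^2 + 2b - 6, LT = b^2.
f_2 = -6ab - 12ac - 4b - 2c + 2, LT = ab.

S(f_1,f_2): lcm = ab^2. S = -2abc + 1/2ab - 3/2a - 2/3b^2 - 1/3bc + 1/3b.
  leading term abc: subtract (1/3c)·f_2 from -2abc + 1/2ab - 3/2a - 2/3b^2 - 1/3bc + 1/3b → 1/2ab + 4ac^2 - 3/2a - 2/3b^2 + bc + 1/3b + 2/3c^2 - 2/3c
  leading term ab: subtract (-1/12)·f_2 from 1/2ab + 4ac^2 - 3/2a - 2/3b^2 + bc + 1/3b + 2/3c^2 - 2/3c → 4ac^2 - ac - 3/2a - 2/3b^2 + bc + 2/3c^2 - 5/6c + 1/6
  leading term ac^2: no divisor's leading term divides it; move 4ac^2 to the remainder.
  leading term ac: no divisor's leading term divides it; move -ac to the remainder.
  leading term a: no divisor's leading term divides it; move -3/2a to the remainder.
  leading term b^2: subtract (-1/6)·f_1 from -2/3b^2 + bc + 2/3c^2 - 5/6c + 1/6 → bc + 1/3b + 2/3c^2 - 5/6c - 5/6
  leading term bc: no divisor's leading term divides it; move bc to the remainder.
  leading term b: no divisor's leading term divides it; move 1/3b to the remainder.
  leading term c^2: no divisor's leading term divides it; move 2/3c^2 to the remainder.
  leading term c: no divisor's leading term divides it; move -5/6c to the remainder.
  leading term 1: no divisor's leading term divides it; move -5/6 to the remainder.
  remainder 4ac^2 - ac - 3/2a + bc + 1/3b + 2/3c^2 - 5/6c - 5/6 ≠ 0; add g_3 = 4ac^2 - ac - 3/2a + bc + 1/3b + 2/3c^2 - 5/6c - 5/6 to the basis.

S(f_1,g_3): leading monomials are coprime, so the S-polynomial reduces to 0 (Buchberger's first criterion).
S(f_2,g_3): lcm = abc^2. S = 1/4abc + 3/8ab + 2ac^3 - 1/4b^2c - 1/12b^2 + 1/2bc^2 + 5/24bc + 5/24b + 1/3c^3 - 1/3c^2.
  leading term abc: subtract (-1/24c)·f_2 from 1/4abc + 3/8ab + 2ac^3 - 1/4b^2c - 1/12b^2 + 1/2bc^2 + 5/24bc + 5/24b + 1/3c^3 - 1/3c^2 → 3/8ab + 2ac^3 - 1/2ac^2 - 1/4b^2c - 1/12b^2 + 1/2bc^2 + 1/24bc + 5/24b + 1/3c^3 - 5/12c^2 + 1/12c
  leading term ab: subtract (-1/16)·f_2 from 3/8ab + 2ac^3 - 1/2ac^2 - 1/4b^2c - 1/12b^2 + 1/2bc^2 + 1/24bc + 5/24b + 1/3c^3 - 5/12c^2 + 1/12c → 2ac^3 - 1/2ac^2 - 3/4ac - 1/4b^2c - 1/12b^2 + 1/2bc^2 + 1/24bc - 1/24b + 1/3c^3 - 5/12c^2 - 1/24c + 1/8
  leading term ac^3: subtract (1/2c)·g_3 from 2ac^3 - 1/2ac^2 - 3/4ac - 1/4b^2c - 1/12b^2 + 1/2bc^2 + 1/24bc - 1/24b + 1/3c^3 - 5/12c^2 - 1/24c + 1/8 → -1/4b^2c - 1/12b^2 - 1/8bc - 1/24b + 3/8c + 1/8
  leading term b^2c: subtract (-1/16c)·f_1 from -1/4b^2c - 1/12b^2 - 1/8bc - 1/24b + 3/8c + 1/8 → -1/12b^2 - 1/24b + 1/8
  leading term b^2: subtract (-1/48)·f_1 from -1/12b^2 - 1/24b + 1/8 → 0
  remainder 0.

Every S-polynomial of the final basis reduces to 0, so we have a Gröbner basis.

G = {ab + 2ac + 2/3b + 1/3c - 1/3, ac^2 - 1/4ac - 3/8a + 1/4bc + 1/12b + 1/6c^2 - 5/24c - 5/24, b^2 + 1/2b - 3/2}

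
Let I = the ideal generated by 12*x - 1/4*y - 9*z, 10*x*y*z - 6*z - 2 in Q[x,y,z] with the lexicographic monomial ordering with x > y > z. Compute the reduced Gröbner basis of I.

f_1 = 12*x - 1/4*y - 9*z, LT = x.
f_2 = 10*x*y*z - 6*z - 2, LT = x*y*z.

S(f_1,f_2): lcm = x*y*z. S = -1/48*y**2*z - 3/4*y*z**2 + 3/5*z + 1/5.
  reduce S modulo (f_1, f_2):
  remainder -1/48*y**2*z - 3/4*y*z**2 + 3/5*z + 1/5 ≠ 0; add g_3 = -1/48*y**2*z - 3/4*y*z**2 + 3/5*z + 1/5 to the basis.

The other S-polynomials (S(f_1,g_3), S(f_2,g_3)) all reduce to 0 modulo the current basis, so we have a Gröbner basis.
Inter-reduce: drop elements whose leading term is divisible by another's, tail-reduce, and make monic.

G = {x - 1/48*y - 3/4*z, y**2*z + 36*y*z**2 - 144/5*z - 48/5}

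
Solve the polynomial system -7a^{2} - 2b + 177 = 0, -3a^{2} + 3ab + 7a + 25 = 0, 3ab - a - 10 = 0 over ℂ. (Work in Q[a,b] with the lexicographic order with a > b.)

{(5, 1)}

Compute a lex Gröbner basis by Buchberger's algorithm.
f_1 = -7a^{2} - 2b + 177, LT = a^{2}.
f_2 = -3a^{2} + 3ab + 7a + 25, LT = a^{2}.
f_3 = 3ab - a - 10, LT = ab.

S(f_1,f_2): lcm = a^{2}. S = ab + \tfrac{7}{3}a + \tfrac{2}{7}b - \tfrac{356}{21}.
  leading term ab: subtract (\tfrac{1}{3})·f_3 from ab + \tfrac{7}{3}a + \tfrac{2}{7}b - \tfrac{356}{21} → \tfrac{8}{3}a + \tfrac{2}{7}b - \tfrac{286}{21}
  leading term a: no divisor's leading term divides it; move \tfrac{8}{3}a to the remainder.
  leading term b: no divisor's leading term divides it; move \tfrac{2}{7}b to the remainder.
  leading term 1: no divisor's leading term divides it; move -\tfrac{286}{21} to the remainder.
  remainder \tfrac{8}{3}a + \tfrac{2}{7}b - \tfrac{286}{21} ≠ 0; add h_4 = \tfrac{8}{3}a + \tfrac{2}{7}b - \tfrac{286}{21} to the basis.

S(f_1,f_3): lcm = a^{2}b. S = \tfrac{1}{3}a^{2} + \tfrac{10}{3}a + \tfrac{2}{7}b^{2} - \tfrac{177}{7}b.
  leading term a^{2}: subtract (-\tfrac{1}{21})·f_1 from \tfrac{1}{3}a^{2} + \tfrac{10}{3}a + \tfrac{2}{7}b^{2} - \tfrac{177}{7}b → \tfrac{10}{3}a + \tfrac{2}{7}b^{2} - \tfrac{533}{21}b + \tfrac{59}{7}
  leading term a: subtract (\tfrac{5}{4})·h_4 from \tfrac{10}{3}a + \tfrac{2}{7}b^{2} - \tfrac{533}{21}b + \tfrac{59}{7} → \tfrac{2}{7}b^{2} - \tfrac{1081}{42}b + \tfrac{1069}{42}
  leading term b^{2}: no divisor's leading term divides it; move \tfrac{2}{7}b^{2} to the remainder.
  leading term b: no divisor's leading term divides it; move -\tfrac{1081}{42}b to the remainder.
  leading term 1: no divisor's leading term divides it; move \tfrac{1069}{42} to the remainder.
  remainder \tfrac{2}{7}b^{2} - \tfrac{1081}{42}b + \tfrac{1069}{42} ≠ 0; add h_5 = \tfrac{2}{7}b^{2} - \tfrac{1081}{42}b + \tfrac{1069}{42} to the basis.

S(f_2,f_3): lcm = a^{2}b. S = \tfrac{1}{3}a^{2} - ab^{2} - \tfrac{7}{3}ab + \tfrac{10}{3}a - \tfrac{25}{3}b.
  leading term a^{2}: subtract (-\tfrac{1}{21})·f_1 from \tfrac{1}{3}a^{2} - ab^{2} - \tfrac{7}{3}ab + \tfrac{10}{3}a - \tfrac{25}{3}b → -ab^{2} - \tfrac{7}{3}ab + \tfrac{10}{3}a - \tfrac{59}{7}b + \tfrac{59}{7}
  leading term ab^{2}: subtract (-\tfrac{1}{3}b)·f_3 from -ab^{2} - \tfrac{7}{3}ab + \tfrac{10}{3}a - \tfrac{59}{7}b + \tfrac{59}{7} → -\tfrac{8}{3}ab + \tfrac{10}{3}a - \tfrac{247}{21}b + \tfrac{59}{7}
  leading term ab: subtract (-\tfrac{8}{9})·f_3 from -\tfrac{8}{3}ab + \tfrac{10}{3}a - \tfrac{247}{21}b + \tfrac{59}{7} → \tfrac{22}{9}a - \tfrac{247}{21}b - \tfrac{29}{63}
  leading term a: subtract (\tfrac{11}{12})·h_4 from \tfrac{22}{9}a - \tfrac{247}{21}b - \tfrac{29}{63} → -\tfrac{505}{42}b + \tfrac{505}{42}
  leading term b: no divisor's leading term divides it; move -\tfrac{505}{42}b to the remainder.
  leading term 1: no divisor's leading term divides it; move \tfrac{505}{42} to the remainder.
  remainder -\tfrac{505}{42}b + \tfrac{505}{42} ≠ 0; add h_6 = -\tfrac{505}{42}b + \tfrac{505}{42} to the basis.

The other S-polynomials (S(f_1,h_4), S(f_2,h_4), S(f_3,h_4), S(f_1,h_5), S(f_2,h_5), S(f_3,h_5), S(h_4,h_5), S(f_1,h_6), S(f_2,h_6), S(f_3,h_6), S(h_4,h_6), S(h_5,h_6)) all reduce to 0 modulo the current basis, so we have a Gröbner basis.
Inter-reduce: drop elements whose leading term is divisible by another's, tail-reduce, and make monic.
Reduced Gröbner basis: {a - 5, b - 1}.

A lex Gröbner basis eliminates variables successively. Here b - 1 depends only on b, with roots {1}; lifting each root through the earlier basis elements recovers the full solutions.
  b = 1: the earlier basis element becomes a - 5 = 0, giving a = 5 — point (5, 1).
Each listed point satisfies every original equation (direct substitution).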